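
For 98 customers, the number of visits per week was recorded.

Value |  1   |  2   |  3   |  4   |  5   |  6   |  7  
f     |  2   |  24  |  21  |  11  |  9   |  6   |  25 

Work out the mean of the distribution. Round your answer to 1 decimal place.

4.2

Values: 1, 2, 3, 4, 5, 6, 7
Σfx = 2×1 + 24×2 + 21×3 + 11×4 + 9×5 + 6×6 + 25×7 = 413
n = Σf = 98
Mean = 413 / 98 = 4.2143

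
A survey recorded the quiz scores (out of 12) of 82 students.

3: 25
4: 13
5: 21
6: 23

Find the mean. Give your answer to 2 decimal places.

4.51

Values: 3, 4, 5, 6
Σfx = 25×3 + 13×4 + 21×5 + 23×6 = 370
n = Σf = 82
Mean = 370 / 82 = 4.5122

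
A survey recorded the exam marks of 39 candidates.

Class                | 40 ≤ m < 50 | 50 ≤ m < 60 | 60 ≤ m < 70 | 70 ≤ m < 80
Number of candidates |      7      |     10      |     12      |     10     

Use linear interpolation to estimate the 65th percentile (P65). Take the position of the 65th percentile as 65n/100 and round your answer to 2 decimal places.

Cumulative frequencies: 7, 17, 29, 39
n = 39; position = 65n/100 = 25.35.
This falls in the class 60 ≤ m < 70: L = 60, F = 17, f = 12, h = 10.
65th percentile ≈ 60 + ((25.35 − 17) / 12) × 10 = 66.9583

66.96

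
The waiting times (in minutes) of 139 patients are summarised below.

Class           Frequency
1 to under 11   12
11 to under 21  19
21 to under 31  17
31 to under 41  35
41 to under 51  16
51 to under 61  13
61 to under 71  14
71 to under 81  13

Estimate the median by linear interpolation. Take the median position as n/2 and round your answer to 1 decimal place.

Cumulative frequencies: 12, 31, 48, 83, 99, 112, 126, 139
n = 139; position = n/2 = 69.5.
This falls in the class 31 to under 41: L = 31, F = 48, f = 35, h = 10.
Median ≈ 31 + ((69.5 − 48) / 35) × 10 = 37.1429

37.1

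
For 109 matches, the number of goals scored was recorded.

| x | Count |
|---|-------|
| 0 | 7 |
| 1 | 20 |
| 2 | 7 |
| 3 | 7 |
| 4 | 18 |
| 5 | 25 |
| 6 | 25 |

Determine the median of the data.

4

Cumulative frequencies: 7, 27, 34, 41, 59, 84, 109
n = 109, so the median is the value in position (n+1)/2 = 55.
Position 55 falls at value 4.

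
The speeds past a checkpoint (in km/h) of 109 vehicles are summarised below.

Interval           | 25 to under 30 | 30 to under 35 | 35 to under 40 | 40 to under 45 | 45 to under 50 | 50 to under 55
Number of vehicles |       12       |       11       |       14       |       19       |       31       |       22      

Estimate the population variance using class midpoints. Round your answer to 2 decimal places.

Midpoints: 27.5, 32.5, 37.5, 42.5, 47.5, 52.5
n = 109, Σfm = 4647.5, mean = 42.6376
Σfm² = 205281.25
Σf(m − x̄)² = Σfm² − (Σfm)²/n = 205281.25 − 4647.5²/109 = 7122.9358
Population variance = 7122.9358 / 109 = 65.3480

65.35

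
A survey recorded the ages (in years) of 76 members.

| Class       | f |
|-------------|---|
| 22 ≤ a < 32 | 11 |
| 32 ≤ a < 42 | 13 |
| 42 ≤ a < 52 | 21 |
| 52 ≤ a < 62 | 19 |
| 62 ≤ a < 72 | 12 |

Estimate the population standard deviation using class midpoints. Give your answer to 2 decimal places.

12.73

Midpoints: 27, 37, 47, 57, 67
n = 76, Σfm = 3652, mean = 48.0526
Σfm² = 187804
Σf(m − x̄)² = Σfm² − (Σfm)²/n = 187804 − 3652²/76 = 12315.7895
Population variance = 12315.7895 / 76 = 162.0499
Standard deviation = √162.0499 = 12.7299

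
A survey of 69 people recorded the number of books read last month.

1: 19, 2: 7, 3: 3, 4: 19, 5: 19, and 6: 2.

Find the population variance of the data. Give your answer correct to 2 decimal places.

Values: 1, 2, 3, 4, 5, 6
n = 69, Σfx = 225, mean = 3.2609
Σfx² = 925
Σf(x − x̄)² = Σfx² − (Σfx)²/n = 925 − 225²/69 = 191.3043
Population variance = 191.3043 / 69 = 2.7725

2.77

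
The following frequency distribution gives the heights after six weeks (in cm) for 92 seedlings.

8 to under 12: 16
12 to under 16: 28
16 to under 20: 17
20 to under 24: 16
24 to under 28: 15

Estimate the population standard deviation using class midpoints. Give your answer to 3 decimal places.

5.371

Midpoints: 10, 14, 18, 22, 26
n = 92, Σfm = 1600, mean = 17.3913
Σfm² = 30480
Σf(m − x̄)² = Σfm² − (Σfm)²/n = 30480 − 1600²/92 = 2653.9130
Population variance = 2653.9130 / 92 = 28.8469
Standard deviation = √28.8469 = 5.3709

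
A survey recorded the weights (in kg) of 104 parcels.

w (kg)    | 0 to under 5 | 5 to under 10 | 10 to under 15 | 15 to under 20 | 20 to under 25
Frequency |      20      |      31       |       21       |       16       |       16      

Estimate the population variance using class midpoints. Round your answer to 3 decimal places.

Midpoints: 2.5, 7.5, 12.5, 17.5, 22.5
n = 104, Σfm = 1185, mean = 11.3942
Σfm² = 18150
Σf(m − x̄)² = Σfm² − (Σfm)²/n = 18150 − 1185²/104 = 4647.8365
Population variance = 4647.8365 / 104 = 44.6907

44.691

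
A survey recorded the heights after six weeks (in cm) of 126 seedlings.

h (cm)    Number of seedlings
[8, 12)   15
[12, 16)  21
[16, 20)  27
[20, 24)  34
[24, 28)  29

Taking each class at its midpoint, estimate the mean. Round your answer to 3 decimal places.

Midpoints: 10, 14, 18, 22, 26
Σfm = 15×10 + 21×14 + 27×18 + 34×22 + 29×26 = 2432
n = Σf = 126
Mean = 2432 / 126 = 19.3016

19.302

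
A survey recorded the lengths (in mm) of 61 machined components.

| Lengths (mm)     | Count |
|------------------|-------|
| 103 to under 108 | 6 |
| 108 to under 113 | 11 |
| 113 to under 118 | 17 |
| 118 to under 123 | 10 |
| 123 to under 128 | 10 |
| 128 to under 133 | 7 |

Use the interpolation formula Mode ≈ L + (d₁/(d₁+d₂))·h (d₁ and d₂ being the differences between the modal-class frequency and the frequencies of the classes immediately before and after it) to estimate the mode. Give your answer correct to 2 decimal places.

Modal class: 113 to under 118 (highest frequency 17).
d₁ = 17 − 11 = 6, d₂ = 17 − 10 = 7
Mode ≈ 113 + (6/(6+7)) × 5 = 113 + 2.3077 = 115.3077

115.31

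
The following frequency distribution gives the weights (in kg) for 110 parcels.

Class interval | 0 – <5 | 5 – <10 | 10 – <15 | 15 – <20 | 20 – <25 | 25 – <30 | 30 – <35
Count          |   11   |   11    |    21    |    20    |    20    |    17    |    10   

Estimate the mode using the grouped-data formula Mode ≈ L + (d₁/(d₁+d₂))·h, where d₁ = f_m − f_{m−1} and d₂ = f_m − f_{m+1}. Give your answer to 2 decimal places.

Modal class: 10 – <15 (highest frequency 21).
d₁ = 21 − 11 = 10, d₂ = 21 − 20 = 1
Mode ≈ 10 + (10/(10+1)) × 5 = 10 + 4.5455 = 14.5455

14.55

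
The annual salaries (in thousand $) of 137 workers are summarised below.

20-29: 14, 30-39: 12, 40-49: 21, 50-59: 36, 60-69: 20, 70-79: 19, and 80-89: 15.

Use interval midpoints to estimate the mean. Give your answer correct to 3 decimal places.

Midpoints: 24.5, 34.5, 44.5, 54.5, 64.5, 74.5, 84.5
Σfm = 14×24.5 + 12×34.5 + 21×44.5 + 36×54.5 + 20×64.5 + 19×74.5 + 15×84.5 = 7626.5
n = Σf = 137
Mean = 7626.5 / 137 = 55.6679

55.668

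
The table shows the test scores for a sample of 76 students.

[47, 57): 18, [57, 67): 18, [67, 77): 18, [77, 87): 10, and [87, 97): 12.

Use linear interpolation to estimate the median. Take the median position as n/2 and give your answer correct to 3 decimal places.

68.111

Cumulative frequencies: 18, 36, 54, 64, 76
n = 76; position = n/2 = 38.
This falls in the class [67, 77): L = 67, F = 36, f = 18, h = 10.
Median ≈ 67 + ((38 − 36) / 18) × 10 = 68.1111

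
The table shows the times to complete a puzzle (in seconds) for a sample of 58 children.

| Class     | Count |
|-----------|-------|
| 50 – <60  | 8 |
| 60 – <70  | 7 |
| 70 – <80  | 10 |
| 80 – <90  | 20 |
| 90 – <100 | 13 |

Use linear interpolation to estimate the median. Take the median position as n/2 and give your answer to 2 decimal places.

Cumulative frequencies: 8, 15, 25, 45, 58
n = 58; position = n/2 = 29.
This falls in the class 80 – <90: L = 80, F = 25, f = 20, h = 10.
Median ≈ 80 + ((29 − 25) / 20) × 10 = 82.0000

82.00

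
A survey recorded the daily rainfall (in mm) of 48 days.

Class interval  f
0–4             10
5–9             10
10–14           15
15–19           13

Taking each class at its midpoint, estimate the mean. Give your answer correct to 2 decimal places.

10.23

Midpoints: 2, 7, 12, 17
Σfm = 10×2 + 10×7 + 15×12 + 13×17 = 491
n = Σf = 48
Mean = 491 / 48 = 10.2292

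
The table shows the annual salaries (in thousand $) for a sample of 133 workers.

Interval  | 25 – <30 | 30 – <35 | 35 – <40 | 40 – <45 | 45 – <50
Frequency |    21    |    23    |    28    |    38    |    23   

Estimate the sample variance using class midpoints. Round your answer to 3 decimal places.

Midpoints: 27.5, 32.5, 37.5, 42.5, 47.5
n = 133, Σfm = 5082.5, mean = 38.2143
Σfm² = 200081.25
Σf(m − x̄)² = Σfm² − (Σfm)²/n = 200081.25 − 5082.5²/133 = 5857.1429
Sample variance = 5857.1429 / 132 = 44.3723

44.372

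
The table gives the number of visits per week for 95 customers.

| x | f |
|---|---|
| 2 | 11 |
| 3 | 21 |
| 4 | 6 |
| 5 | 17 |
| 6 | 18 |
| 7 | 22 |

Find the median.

Cumulative frequencies: 11, 32, 38, 55, 73, 95
n = 95, so the median is the value in position (n+1)/2 = 48.
Position 48 falls at value 5.

5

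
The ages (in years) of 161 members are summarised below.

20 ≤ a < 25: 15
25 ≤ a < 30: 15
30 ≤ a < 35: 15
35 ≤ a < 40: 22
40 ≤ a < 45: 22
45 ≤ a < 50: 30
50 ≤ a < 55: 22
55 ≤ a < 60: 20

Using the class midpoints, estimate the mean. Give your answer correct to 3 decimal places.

Midpoints: 22.5, 27.5, 32.5, 37.5, 42.5, 47.5, 52.5, 57.5
Σfm = 15×22.5 + 15×27.5 + 15×32.5 + 22×37.5 + 22×42.5 + 30×47.5 + 22×52.5 + 20×57.5 = 6727.5
n = Σf = 161
Mean = 6727.5 / 161 = 41.7857

41.786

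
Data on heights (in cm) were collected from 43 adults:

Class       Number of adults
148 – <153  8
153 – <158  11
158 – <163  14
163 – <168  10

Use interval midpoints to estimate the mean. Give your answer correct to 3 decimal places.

158.523

Midpoints: 150.5, 155.5, 160.5, 165.5
Σfm = 8×150.5 + 11×155.5 + 14×160.5 + 10×165.5 = 6816.5
n = Σf = 43
Mean = 6816.5 / 43 = 158.5233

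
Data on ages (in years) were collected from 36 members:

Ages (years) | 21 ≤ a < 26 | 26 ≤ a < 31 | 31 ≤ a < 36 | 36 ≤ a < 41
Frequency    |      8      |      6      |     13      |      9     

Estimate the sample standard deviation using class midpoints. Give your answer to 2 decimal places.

5.50

Midpoints: 23.5, 28.5, 33.5, 38.5
n = 36, Σfm = 1141, mean = 31.6944
Σfm² = 37221
Σf(m − x̄)² = Σfm² − (Σfm)²/n = 37221 − 1141²/36 = 1057.6389
Sample variance = 1057.6389 / 35 = 30.2183
Standard deviation = √30.2183 = 5.4971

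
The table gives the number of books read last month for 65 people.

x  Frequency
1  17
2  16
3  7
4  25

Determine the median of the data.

Cumulative frequencies: 17, 33, 40, 65
n = 65, so the median is the value in position (n+1)/2 = 33.
Position 33 falls at value 2.

2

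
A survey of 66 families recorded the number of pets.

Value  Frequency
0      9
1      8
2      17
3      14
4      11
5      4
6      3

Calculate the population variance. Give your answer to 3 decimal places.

2.553

Values: 0, 1, 2, 3, 4, 5, 6
n = 66, Σfx = 166, mean = 2.5152
Σfx² = 586
Σf(x − x̄)² = Σfx² − (Σfx)²/n = 586 − 166²/66 = 168.4848
Population variance = 168.4848 / 66 = 2.5528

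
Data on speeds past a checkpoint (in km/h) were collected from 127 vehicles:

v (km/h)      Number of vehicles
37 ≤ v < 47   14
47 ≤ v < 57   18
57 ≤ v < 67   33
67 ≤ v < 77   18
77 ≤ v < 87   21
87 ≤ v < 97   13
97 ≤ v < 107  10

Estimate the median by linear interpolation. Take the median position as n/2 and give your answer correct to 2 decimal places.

66.55

Cumulative frequencies: 14, 32, 65, 83, 104, 117, 127
n = 127; position = n/2 = 63.5.
This falls in the class 57 ≤ v < 67: L = 57, F = 32, f = 33, h = 10.
Median ≈ 57 + ((63.5 − 32) / 33) × 10 = 66.5455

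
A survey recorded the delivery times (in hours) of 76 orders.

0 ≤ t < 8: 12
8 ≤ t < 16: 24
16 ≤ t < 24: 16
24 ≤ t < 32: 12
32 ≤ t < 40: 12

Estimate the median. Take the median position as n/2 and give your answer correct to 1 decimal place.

17.0

Cumulative frequencies: 12, 36, 52, 64, 76
n = 76; position = n/2 = 38.
This falls in the class 16 ≤ t < 24: L = 16, F = 36, f = 16, h = 8.
Median ≈ 16 + ((38 − 36) / 16) × 8 = 17.0000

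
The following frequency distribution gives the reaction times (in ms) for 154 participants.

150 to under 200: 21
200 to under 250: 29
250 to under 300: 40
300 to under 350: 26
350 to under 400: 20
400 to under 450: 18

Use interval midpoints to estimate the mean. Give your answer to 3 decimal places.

Midpoints: 175, 225, 275, 325, 375, 425
Σfm = 21×175 + 29×225 + 40×275 + 26×325 + 20×375 + 18×425 = 44800
n = Σf = 154
Mean = 44800 / 154 = 290.9091

290.909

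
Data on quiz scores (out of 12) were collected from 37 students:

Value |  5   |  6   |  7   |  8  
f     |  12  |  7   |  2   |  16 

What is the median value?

6

Cumulative frequencies: 12, 19, 21, 37
n = 37, so the median is the value in position (n+1)/2 = 19.
Position 19 falls at value 6.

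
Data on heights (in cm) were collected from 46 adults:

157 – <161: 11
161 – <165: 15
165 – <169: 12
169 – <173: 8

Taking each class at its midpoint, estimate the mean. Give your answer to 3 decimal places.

Midpoints: 159, 163, 167, 171
Σfm = 11×159 + 15×163 + 12×167 + 8×171 = 7566
n = Σf = 46
Mean = 7566 / 46 = 164.4783

164.478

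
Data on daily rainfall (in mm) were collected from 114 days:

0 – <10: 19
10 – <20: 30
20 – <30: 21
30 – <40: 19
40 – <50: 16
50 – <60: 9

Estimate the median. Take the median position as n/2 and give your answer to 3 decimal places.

23.810

Cumulative frequencies: 19, 49, 70, 89, 105, 114
n = 114; position = n/2 = 57.
This falls in the class 20 – <30: L = 20, F = 49, f = 21, h = 10.
Median ≈ 20 + ((57 − 49) / 21) × 10 = 23.8095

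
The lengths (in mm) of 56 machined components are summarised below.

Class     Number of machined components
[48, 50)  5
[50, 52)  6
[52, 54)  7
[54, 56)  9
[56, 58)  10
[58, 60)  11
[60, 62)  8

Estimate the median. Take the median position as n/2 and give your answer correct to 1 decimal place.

56.2

Cumulative frequencies: 5, 11, 18, 27, 37, 48, 56
n = 56; position = n/2 = 28.
This falls in the class [56, 58): L = 56, F = 27, f = 10, h = 2.
Median ≈ 56 + ((28 − 27) / 10) × 2 = 56.2000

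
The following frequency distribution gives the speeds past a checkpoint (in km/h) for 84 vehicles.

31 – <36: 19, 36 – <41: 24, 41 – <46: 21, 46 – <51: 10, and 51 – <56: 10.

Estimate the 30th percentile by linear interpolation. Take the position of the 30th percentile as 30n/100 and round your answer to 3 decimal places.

Cumulative frequencies: 19, 43, 64, 74, 84
n = 84; position = 30n/100 = 25.2.
This falls in the class 36 – <41: L = 36, F = 19, f = 24, h = 5.
30th percentile ≈ 36 + ((25.2 − 19) / 24) × 5 = 37.2917

37.292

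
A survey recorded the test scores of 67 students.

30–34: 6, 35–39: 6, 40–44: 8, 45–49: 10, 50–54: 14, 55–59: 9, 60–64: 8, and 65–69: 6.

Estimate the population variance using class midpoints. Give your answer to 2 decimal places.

103.61

Midpoints: 32, 37, 42, 47, 52, 57, 62, 67
n = 67, Σfm = 3359, mean = 50.1343
Σfm² = 175343
Σf(m − x̄)² = Σfm² − (Σfm)²/n = 175343 − 3359²/67 = 6941.7910
Population variance = 6941.7910 / 67 = 103.6088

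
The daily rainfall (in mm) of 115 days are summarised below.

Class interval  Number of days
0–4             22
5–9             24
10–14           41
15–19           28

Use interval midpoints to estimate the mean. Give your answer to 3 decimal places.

Midpoints: 2, 7, 12, 17
Σfm = 22×2 + 24×7 + 41×12 + 28×17 = 1180
n = Σf = 115
Mean = 1180 / 115 = 10.2609

10.261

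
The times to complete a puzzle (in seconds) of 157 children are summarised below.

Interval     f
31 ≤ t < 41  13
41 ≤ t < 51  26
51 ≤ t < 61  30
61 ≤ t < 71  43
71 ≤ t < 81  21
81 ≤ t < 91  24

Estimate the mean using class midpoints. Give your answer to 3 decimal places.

Midpoints: 36, 46, 56, 66, 76, 86
Σfm = 13×36 + 26×46 + 30×56 + 43×66 + 21×76 + 24×86 = 9842
n = Σf = 157
Mean = 9842 / 157 = 62.6879

62.688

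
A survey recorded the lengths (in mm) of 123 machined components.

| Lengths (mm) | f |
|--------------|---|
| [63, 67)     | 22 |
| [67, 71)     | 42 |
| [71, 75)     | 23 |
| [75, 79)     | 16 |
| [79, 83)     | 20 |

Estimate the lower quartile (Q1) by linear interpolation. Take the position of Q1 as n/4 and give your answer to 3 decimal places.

Cumulative frequencies: 22, 64, 87, 103, 123
n = 123; position = n/4 = 30.75.
This falls in the class [67, 71): L = 67, F = 22, f = 42, h = 4.
Lower quartile ≈ 67 + ((30.75 − 22) / 42) × 4 = 67.8333

67.833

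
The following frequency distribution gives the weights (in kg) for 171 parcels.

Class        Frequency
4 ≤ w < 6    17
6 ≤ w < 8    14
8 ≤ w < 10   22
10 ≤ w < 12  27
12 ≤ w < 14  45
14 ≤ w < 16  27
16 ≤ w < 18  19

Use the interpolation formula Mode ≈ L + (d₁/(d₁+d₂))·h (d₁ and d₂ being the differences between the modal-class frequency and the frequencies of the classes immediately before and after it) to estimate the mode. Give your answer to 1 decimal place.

Modal class: 12 ≤ w < 14 (highest frequency 45).
d₁ = 45 − 27 = 18, d₂ = 45 − 27 = 18
Mode ≈ 12 + (18/(18+18)) × 2 = 12 + 1.0000 = 13.0000

13.0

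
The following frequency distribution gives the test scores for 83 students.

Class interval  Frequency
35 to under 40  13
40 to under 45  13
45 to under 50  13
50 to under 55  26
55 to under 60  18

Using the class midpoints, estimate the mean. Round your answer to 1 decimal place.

48.9

Midpoints: 37.5, 42.5, 47.5, 52.5, 57.5
Σfm = 13×37.5 + 13×42.5 + 13×47.5 + 26×52.5 + 18×57.5 = 4057.5
n = Σf = 83
Mean = 4057.5 / 83 = 48.8855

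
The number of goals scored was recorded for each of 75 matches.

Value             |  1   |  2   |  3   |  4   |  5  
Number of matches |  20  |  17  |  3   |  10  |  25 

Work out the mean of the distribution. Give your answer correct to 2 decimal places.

Values: 1, 2, 3, 4, 5
Σfx = 20×1 + 17×2 + 3×3 + 10×4 + 25×5 = 228
n = Σf = 75
Mean = 228 / 75 = 3.0400

3.04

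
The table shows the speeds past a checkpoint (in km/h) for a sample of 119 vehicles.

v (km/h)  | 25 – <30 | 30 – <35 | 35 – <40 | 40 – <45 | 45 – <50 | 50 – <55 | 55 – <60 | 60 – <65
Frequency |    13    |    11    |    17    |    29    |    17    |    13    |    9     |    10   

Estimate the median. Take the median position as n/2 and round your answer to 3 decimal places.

Cumulative frequencies: 13, 24, 41, 70, 87, 100, 109, 119
n = 119; position = n/2 = 59.5.
This falls in the class 40 – <45: L = 40, F = 41, f = 29, h = 5.
Median ≈ 40 + ((59.5 − 41) / 29) × 5 = 43.1897

43.190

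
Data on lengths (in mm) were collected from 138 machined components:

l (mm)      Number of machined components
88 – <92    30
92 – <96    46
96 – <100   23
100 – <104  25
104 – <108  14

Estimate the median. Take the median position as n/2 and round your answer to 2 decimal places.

Cumulative frequencies: 30, 76, 99, 124, 138
n = 138; position = n/2 = 69.
This falls in the class 92 – <96: L = 92, F = 30, f = 46, h = 4.
Median ≈ 92 + ((69 − 30) / 46) × 4 = 95.3913

95.39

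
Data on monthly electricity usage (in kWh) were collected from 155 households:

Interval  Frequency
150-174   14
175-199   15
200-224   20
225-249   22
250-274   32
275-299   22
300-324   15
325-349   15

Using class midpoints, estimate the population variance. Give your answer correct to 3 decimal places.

2620.552

Midpoints: 162, 187, 212, 237, 262, 287, 312, 337
n = 155, Σfm = 38960, mean = 251.3548
Σfm² = 10198970
Σf(m − x̄)² = Σfm² − (Σfm)²/n = 10198970 − 38960²/155 = 406185.4839
Population variance = 406185.4839 / 155 = 2620.5515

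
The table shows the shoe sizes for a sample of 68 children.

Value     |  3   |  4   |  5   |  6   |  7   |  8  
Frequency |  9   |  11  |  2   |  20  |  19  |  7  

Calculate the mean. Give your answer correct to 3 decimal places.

Values: 3, 4, 5, 6, 7, 8
Σfx = 9×3 + 11×4 + 2×5 + 20×6 + 19×7 + 7×8 = 390
n = Σf = 68
Mean = 390 / 68 = 5.7353

5.735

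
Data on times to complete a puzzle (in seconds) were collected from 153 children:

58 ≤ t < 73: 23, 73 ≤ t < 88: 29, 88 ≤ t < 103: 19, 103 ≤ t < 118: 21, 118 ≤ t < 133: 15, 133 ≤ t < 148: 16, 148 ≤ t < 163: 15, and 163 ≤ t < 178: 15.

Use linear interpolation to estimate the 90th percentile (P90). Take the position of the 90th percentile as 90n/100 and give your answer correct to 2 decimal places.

Cumulative frequencies: 23, 52, 71, 92, 107, 123, 138, 153
n = 153; position = 90n/100 = 137.7.
This falls in the class 148 ≤ t < 163: L = 148, F = 123, f = 15, h = 15.
90th percentile ≈ 148 + ((137.7 − 123) / 15) × 15 = 162.7000

162.70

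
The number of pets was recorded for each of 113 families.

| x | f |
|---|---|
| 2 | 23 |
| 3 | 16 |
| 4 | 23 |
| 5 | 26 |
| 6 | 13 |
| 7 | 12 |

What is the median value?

4

Cumulative frequencies: 23, 39, 62, 88, 101, 113
n = 113, so the median is the value in position (n+1)/2 = 57.
Position 57 falls at value 4.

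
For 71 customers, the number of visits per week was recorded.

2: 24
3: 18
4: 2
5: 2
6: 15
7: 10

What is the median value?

Cumulative frequencies: 24, 42, 44, 46, 61, 71
n = 71, so the median is the value in position (n+1)/2 = 36.
Position 36 falls at value 3.

3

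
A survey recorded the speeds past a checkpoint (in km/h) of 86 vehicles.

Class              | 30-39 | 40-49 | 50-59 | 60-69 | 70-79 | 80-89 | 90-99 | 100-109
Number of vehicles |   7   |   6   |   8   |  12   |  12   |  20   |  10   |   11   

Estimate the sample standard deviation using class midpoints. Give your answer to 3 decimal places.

Midpoints: 34.5, 44.5, 54.5, 64.5, 74.5, 84.5, 94.5, 104.5
n = 86, Σfm = 6397, mean = 74.3837
Σfm² = 512731.5
Σf(m − x̄)² = Σfm² − (Σfm)²/n = 512731.5 − 6397²/86 = 36898.8372
Sample variance = 36898.8372 / 85 = 434.1040
Standard deviation = √434.1040 = 20.8352

20.835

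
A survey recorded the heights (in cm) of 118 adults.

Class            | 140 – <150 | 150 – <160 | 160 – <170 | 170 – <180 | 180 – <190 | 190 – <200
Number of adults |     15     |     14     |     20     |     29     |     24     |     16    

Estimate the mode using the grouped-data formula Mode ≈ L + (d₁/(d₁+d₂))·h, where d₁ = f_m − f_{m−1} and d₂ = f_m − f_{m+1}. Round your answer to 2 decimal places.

Modal class: 170 – <180 (highest frequency 29).
d₁ = 29 − 20 = 9, d₂ = 29 − 24 = 5
Mode ≈ 170 + (9/(9+5)) × 10 = 170 + 6.4286 = 176.4286

176.43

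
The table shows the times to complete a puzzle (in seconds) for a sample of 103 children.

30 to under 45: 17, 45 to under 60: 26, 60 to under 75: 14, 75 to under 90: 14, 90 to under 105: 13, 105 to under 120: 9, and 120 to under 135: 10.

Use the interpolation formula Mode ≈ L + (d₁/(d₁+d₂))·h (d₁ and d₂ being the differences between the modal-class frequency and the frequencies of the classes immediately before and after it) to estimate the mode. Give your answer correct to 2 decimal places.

Modal class: 45 to under 60 (highest frequency 26).
d₁ = 26 − 17 = 9, d₂ = 26 − 14 = 12
Mode ≈ 45 + (9/(9+12)) × 15 = 45 + 6.4286 = 51.4286

51.43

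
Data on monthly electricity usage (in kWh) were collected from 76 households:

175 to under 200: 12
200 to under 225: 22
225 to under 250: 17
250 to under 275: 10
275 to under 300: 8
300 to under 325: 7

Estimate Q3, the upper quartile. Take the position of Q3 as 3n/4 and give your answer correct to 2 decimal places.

Cumulative frequencies: 12, 34, 51, 61, 69, 76
n = 76; position = 3n/4 = 57.
This falls in the class 250 to under 275: L = 250, F = 51, f = 10, h = 25.
Upper quartile ≈ 250 + ((57 − 51) / 10) × 25 = 265.0000

265.00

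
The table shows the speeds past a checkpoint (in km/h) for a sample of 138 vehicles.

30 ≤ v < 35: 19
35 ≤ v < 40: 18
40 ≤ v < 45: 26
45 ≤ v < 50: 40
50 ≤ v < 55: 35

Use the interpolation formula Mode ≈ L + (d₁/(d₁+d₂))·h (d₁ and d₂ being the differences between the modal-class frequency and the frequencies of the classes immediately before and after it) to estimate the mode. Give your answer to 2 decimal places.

Modal class: 45 ≤ v < 50 (highest frequency 40).
d₁ = 40 − 26 = 14, d₂ = 40 − 35 = 5
Mode ≈ 45 + (14/(14+5)) × 5 = 45 + 3.6842 = 48.6842

48.68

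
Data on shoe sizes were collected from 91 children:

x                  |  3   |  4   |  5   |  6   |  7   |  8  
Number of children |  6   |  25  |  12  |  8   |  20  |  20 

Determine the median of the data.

6

Cumulative frequencies: 6, 31, 43, 51, 71, 91
n = 91, so the median is the value in position (n+1)/2 = 46.
Position 46 falls at value 6.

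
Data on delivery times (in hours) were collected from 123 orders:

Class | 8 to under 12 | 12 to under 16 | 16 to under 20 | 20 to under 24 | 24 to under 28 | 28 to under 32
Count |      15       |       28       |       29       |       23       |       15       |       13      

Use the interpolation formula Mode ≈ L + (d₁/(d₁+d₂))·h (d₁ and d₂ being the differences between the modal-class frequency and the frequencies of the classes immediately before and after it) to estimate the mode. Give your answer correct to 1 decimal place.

Modal class: 16 to under 20 (highest frequency 29).
d₁ = 29 − 28 = 1, d₂ = 29 − 23 = 6
Mode ≈ 16 + (1/(1+6)) × 4 = 16 + 0.5714 = 16.5714

16.6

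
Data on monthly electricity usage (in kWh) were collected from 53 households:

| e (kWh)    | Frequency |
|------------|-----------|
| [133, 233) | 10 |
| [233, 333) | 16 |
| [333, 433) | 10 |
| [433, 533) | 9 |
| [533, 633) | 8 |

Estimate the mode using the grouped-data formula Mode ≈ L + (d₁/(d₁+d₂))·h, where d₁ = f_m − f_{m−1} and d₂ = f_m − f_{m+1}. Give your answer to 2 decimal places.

283.00

Modal class: [233, 333) (highest frequency 16).
d₁ = 16 − 10 = 6, d₂ = 16 − 10 = 6
Mode ≈ 233 + (6/(6+6)) × 100 = 233 + 50.0000 = 283.0000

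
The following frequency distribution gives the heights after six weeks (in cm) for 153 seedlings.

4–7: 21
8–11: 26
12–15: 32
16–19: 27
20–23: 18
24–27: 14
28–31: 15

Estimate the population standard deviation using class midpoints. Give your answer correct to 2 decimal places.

Midpoints: 5.5, 9.5, 13.5, 17.5, 21.5, 25.5, 29.5
n = 153, Σfm = 2453.5, mean = 16.0359
Σfm² = 47560.25
Σf(m − x̄)² = Σfm² − (Σfm)²/n = 47560.25 − 2453.5²/153 = 8216.0523
Population variance = 8216.0523 / 153 = 53.6997
Standard deviation = √53.6997 = 7.3280

7.33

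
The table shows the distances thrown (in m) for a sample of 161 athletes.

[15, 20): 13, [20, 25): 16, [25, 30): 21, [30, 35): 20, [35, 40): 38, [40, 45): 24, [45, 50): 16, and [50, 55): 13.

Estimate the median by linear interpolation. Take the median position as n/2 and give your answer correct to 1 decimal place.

Cumulative frequencies: 13, 29, 50, 70, 108, 132, 148, 161
n = 161; position = n/2 = 80.5.
This falls in the class [35, 40): L = 35, F = 70, f = 38, h = 5.
Median ≈ 35 + ((80.5 − 70) / 38) × 5 = 36.3816

36.4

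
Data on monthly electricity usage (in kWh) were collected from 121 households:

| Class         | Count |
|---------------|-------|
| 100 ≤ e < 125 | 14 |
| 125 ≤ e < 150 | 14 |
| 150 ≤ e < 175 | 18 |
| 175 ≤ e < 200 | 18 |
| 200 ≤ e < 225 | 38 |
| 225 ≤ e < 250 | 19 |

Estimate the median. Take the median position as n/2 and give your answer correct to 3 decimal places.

Cumulative frequencies: 14, 28, 46, 64, 102, 121
n = 121; position = n/2 = 60.5.
This falls in the class 175 ≤ e < 200: L = 175, F = 46, f = 18, h = 25.
Median ≈ 175 + ((60.5 − 46) / 18) × 25 = 195.1389

195.139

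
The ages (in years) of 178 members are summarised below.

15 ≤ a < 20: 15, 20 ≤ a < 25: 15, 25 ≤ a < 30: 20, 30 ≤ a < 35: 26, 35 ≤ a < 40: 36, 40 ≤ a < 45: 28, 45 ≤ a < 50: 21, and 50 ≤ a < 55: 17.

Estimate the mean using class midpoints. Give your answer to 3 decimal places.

36.096

Midpoints: 17.5, 22.5, 27.5, 32.5, 37.5, 42.5, 47.5, 52.5
Σfm = 15×17.5 + 15×22.5 + 20×27.5 + 26×32.5 + 36×37.5 + 28×42.5 + 21×47.5 + 17×52.5 = 6425
n = Σf = 178
Mean = 6425 / 178 = 36.0955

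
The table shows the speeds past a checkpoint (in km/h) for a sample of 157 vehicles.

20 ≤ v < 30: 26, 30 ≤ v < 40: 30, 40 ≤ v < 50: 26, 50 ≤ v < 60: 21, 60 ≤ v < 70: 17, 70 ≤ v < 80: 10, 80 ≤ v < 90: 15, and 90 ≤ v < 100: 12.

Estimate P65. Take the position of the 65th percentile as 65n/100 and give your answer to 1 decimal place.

Cumulative frequencies: 26, 56, 82, 103, 120, 130, 145, 157
n = 157; position = 65n/100 = 102.05.
This falls in the class 50 ≤ v < 60: L = 50, F = 82, f = 21, h = 10.
65th percentile ≈ 50 + ((102.05 − 82) / 21) × 10 = 59.5476

59.5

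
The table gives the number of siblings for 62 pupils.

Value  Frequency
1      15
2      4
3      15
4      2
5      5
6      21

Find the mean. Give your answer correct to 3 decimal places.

3.661

Values: 1, 2, 3, 4, 5, 6
Σfx = 15×1 + 4×2 + 15×3 + 2×4 + 5×5 + 21×6 = 227
n = Σf = 62
Mean = 227 / 62 = 3.6613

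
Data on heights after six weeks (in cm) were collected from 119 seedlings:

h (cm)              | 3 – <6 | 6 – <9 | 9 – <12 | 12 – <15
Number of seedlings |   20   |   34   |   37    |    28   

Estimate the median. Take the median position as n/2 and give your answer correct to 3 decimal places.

Cumulative frequencies: 20, 54, 91, 119
n = 119; position = n/2 = 59.5.
This falls in the class 9 – <12: L = 9, F = 54, f = 37, h = 3.
Median ≈ 9 + ((59.5 − 54) / 37) × 3 = 9.4459

9.446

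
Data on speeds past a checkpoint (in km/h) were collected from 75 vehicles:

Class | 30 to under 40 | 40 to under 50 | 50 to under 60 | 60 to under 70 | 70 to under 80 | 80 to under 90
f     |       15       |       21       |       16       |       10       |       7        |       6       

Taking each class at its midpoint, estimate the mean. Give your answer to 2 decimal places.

53.80

Midpoints: 35, 45, 55, 65, 75, 85
Σfm = 15×35 + 21×45 + 16×55 + 10×65 + 7×75 + 6×85 = 4035
n = Σf = 75
Mean = 4035 / 75 = 53.8000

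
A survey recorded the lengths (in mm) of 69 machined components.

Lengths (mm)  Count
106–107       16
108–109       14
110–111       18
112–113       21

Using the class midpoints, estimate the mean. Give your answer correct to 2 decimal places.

Midpoints: 106.5, 108.5, 110.5, 112.5
Σfm = 16×106.5 + 14×108.5 + 18×110.5 + 21×112.5 = 7574.5
n = Σf = 69
Mean = 7574.5 / 69 = 109.7754

109.78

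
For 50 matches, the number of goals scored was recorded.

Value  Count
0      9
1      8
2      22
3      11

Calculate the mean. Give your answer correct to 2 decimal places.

1.70

Values: 0, 1, 2, 3
Σfx = 9×0 + 8×1 + 22×2 + 11×3 = 85
n = Σf = 50
Mean = 85 / 50 = 1.7000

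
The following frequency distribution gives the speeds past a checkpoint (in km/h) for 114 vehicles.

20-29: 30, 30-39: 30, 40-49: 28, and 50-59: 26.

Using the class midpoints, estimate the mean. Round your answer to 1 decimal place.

Midpoints: 24.5, 34.5, 44.5, 54.5
Σfm = 30×24.5 + 30×34.5 + 28×44.5 + 26×54.5 = 4433
n = Σf = 114
Mean = 4433 / 114 = 38.8860

38.9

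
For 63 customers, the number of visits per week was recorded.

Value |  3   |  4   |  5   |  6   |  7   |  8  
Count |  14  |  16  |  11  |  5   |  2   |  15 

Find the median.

Cumulative frequencies: 14, 30, 41, 46, 48, 63
n = 63, so the median is the value in position (n+1)/2 = 32.
Position 32 falls at value 5.

5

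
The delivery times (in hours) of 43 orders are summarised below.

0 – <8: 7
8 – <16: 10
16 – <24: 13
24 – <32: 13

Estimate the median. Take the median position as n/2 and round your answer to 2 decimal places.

18.77

Cumulative frequencies: 7, 17, 30, 43
n = 43; position = n/2 = 21.5.
This falls in the class 16 – <24: L = 16, F = 17, f = 13, h = 8.
Median ≈ 16 + ((21.5 − 17) / 13) × 8 = 18.7692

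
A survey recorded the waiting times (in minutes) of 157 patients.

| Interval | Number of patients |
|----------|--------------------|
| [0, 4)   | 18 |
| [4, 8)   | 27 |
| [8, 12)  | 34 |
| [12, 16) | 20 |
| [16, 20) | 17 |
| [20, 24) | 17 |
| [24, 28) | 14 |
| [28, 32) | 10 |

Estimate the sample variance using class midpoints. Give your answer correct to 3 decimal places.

Midpoints: 2, 6, 10, 14, 18, 22, 26, 30
n = 157, Σfm = 2162, mean = 13.7707
Σfm² = 40564
Σf(m − x̄)² = Σfm² − (Σfm)²/n = 40564 − 2162²/157 = 10791.7452
Sample variance = 10791.7452 / 156 = 69.1779

69.178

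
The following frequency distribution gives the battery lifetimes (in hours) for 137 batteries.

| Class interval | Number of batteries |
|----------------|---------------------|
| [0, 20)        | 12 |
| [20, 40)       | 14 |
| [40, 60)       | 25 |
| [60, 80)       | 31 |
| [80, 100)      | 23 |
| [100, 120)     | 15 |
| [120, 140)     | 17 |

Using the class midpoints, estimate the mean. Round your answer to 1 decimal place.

72.2

Midpoints: 10, 30, 50, 70, 90, 110, 130
Σfm = 12×10 + 14×30 + 25×50 + 31×70 + 23×90 + 15×110 + 17×130 = 9890
n = Σf = 137
Mean = 9890 / 137 = 72.1898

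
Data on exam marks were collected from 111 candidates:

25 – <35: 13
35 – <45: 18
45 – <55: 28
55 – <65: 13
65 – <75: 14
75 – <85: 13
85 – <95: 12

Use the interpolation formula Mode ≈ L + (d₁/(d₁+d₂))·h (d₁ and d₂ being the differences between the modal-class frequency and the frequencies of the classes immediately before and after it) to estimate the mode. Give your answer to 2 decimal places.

Modal class: 45 – <55 (highest frequency 28).
d₁ = 28 − 18 = 10, d₂ = 28 − 13 = 15
Mode ≈ 45 + (10/(10+15)) × 10 = 45 + 4.0000 = 49.0000

49.00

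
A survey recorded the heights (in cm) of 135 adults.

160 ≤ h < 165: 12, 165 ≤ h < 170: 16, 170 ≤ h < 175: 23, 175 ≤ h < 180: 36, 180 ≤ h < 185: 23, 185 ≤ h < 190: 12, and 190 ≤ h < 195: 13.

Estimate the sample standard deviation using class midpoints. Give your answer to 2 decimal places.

8.45

Midpoints: 162.5, 167.5, 172.5, 177.5, 182.5, 187.5, 192.5
n = 135, Σfm = 23937.5, mean = 177.3148
Σfm² = 4254043.75
Σf(m − x̄)² = Σfm² − (Σfm)²/n = 4254043.75 − 23937.5²/135 = 9570.3704
Sample variance = 9570.3704 / 134 = 71.4207
Standard deviation = √71.4207 = 8.4511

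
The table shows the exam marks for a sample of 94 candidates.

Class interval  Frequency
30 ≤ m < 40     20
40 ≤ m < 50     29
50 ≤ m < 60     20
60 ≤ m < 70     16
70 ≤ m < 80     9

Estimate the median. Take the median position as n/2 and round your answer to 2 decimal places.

49.31

Cumulative frequencies: 20, 49, 69, 85, 94
n = 94; position = n/2 = 47.
This falls in the class 40 ≤ m < 50: L = 40, F = 20, f = 29, h = 10.
Median ≈ 40 + ((47 − 20) / 29) × 10 = 49.3103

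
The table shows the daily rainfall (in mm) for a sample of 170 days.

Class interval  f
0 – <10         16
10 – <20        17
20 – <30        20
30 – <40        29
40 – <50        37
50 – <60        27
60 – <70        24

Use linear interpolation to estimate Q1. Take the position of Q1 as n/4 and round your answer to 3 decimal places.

Cumulative frequencies: 16, 33, 53, 82, 119, 146, 170
n = 170; position = n/4 = 42.5.
This falls in the class 20 – <30: L = 20, F = 33, f = 20, h = 10.
Lower quartile ≈ 20 + ((42.5 − 33) / 20) × 10 = 24.7500

24.750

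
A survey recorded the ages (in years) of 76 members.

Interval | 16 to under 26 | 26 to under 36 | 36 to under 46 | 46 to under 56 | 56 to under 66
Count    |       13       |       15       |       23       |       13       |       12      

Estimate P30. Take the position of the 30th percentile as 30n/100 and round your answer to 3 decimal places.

32.533

Cumulative frequencies: 13, 28, 51, 64, 76
n = 76; position = 30n/100 = 22.8.
This falls in the class 26 to under 36: L = 26, F = 13, f = 15, h = 10.
30th percentile ≈ 26 + ((22.8 − 13) / 15) × 10 = 32.5333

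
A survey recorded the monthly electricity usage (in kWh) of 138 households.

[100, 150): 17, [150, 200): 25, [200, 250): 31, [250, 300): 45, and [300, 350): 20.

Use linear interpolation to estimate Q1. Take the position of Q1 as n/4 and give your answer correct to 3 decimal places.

185.000

Cumulative frequencies: 17, 42, 73, 118, 138
n = 138; position = n/4 = 34.5.
This falls in the class [150, 200): L = 150, F = 17, f = 25, h = 50.
Lower quartile ≈ 150 + ((34.5 − 17) / 25) × 50 = 185.0000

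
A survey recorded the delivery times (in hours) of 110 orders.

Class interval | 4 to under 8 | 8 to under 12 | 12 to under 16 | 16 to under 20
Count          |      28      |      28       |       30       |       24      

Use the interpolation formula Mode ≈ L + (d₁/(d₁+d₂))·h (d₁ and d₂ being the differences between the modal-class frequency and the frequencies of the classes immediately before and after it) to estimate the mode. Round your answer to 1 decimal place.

13.0

Modal class: 12 to under 16 (highest frequency 30).
d₁ = 30 − 28 = 2, d₂ = 30 − 24 = 6
Mode ≈ 12 + (2/(2+6)) × 4 = 12 + 1.0000 = 13.0000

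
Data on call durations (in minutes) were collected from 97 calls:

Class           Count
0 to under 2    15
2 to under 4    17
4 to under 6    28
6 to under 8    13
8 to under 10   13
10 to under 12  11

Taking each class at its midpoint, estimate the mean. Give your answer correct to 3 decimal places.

5.515

Midpoints: 1, 3, 5, 7, 9, 11
Σfm = 15×1 + 17×3 + 28×5 + 13×7 + 13×9 + 11×11 = 535
n = Σf = 97
Mean = 535 / 97 = 5.5155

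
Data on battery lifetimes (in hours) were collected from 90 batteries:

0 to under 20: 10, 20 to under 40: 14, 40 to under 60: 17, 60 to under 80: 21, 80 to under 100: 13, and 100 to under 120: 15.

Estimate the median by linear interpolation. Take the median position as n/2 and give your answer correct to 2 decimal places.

Cumulative frequencies: 10, 24, 41, 62, 75, 90
n = 90; position = n/2 = 45.
This falls in the class 60 to under 80: L = 60, F = 41, f = 21, h = 20.
Median ≈ 60 + ((45 − 41) / 21) × 20 = 63.8095

63.81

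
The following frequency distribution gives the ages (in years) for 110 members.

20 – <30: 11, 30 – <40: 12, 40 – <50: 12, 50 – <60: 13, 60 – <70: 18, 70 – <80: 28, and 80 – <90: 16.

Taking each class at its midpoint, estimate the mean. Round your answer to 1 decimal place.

59.8

Midpoints: 25, 35, 45, 55, 65, 75, 85
Σfm = 11×25 + 12×35 + 12×45 + 13×55 + 18×65 + 28×75 + 16×85 = 6580
n = Σf = 110
Mean = 6580 / 110 = 59.8182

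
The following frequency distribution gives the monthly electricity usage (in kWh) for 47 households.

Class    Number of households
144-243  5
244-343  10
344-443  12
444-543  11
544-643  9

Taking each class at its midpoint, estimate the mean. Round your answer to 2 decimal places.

Midpoints: 193.5, 293.5, 393.5, 493.5, 593.5
Σfm = 5×193.5 + 10×293.5 + 12×393.5 + 11×493.5 + 9×593.5 = 19394.5
n = Σf = 47
Mean = 19394.5 / 47 = 412.6489

412.65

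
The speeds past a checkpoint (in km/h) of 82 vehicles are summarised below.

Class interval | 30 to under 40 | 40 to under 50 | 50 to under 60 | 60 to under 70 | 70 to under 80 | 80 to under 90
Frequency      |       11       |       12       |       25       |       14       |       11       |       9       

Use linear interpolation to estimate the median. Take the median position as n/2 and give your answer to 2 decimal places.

57.20

Cumulative frequencies: 11, 23, 48, 62, 73, 82
n = 82; position = n/2 = 41.
This falls in the class 50 to under 60: L = 50, F = 23, f = 25, h = 10.
Median ≈ 50 + ((41 − 23) / 25) × 10 = 57.2000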